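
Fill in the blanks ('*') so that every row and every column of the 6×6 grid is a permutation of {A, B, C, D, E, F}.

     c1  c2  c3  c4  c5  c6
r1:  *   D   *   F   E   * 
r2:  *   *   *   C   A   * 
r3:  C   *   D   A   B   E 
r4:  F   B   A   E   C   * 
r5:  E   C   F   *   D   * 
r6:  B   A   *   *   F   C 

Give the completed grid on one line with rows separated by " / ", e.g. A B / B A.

A D C F E B / D E B C A F / C F D A B E / F B A E C D / E C F B D A / B A E D F C

(r1,c1): row 1 has {D,E,F}; column 1 has {B,C,E,F}, so it must be A.
(r1,c6): row 1 has {A,D,E,F}; column 6 has {C,E}, so it must be B.
(r2,c1): row 2 has {A,C}; column 1 has {A,B,C,E,F}, so it must be D.
(r2,c6): row 2 has {A,C,D}; column 6 has {B,C,E}, so it must be F.
(r3,c2): row 3 has {A,B,C,D,E}; column 2 has {A,B,C,D}, so it must be F.
(r4,c6): row 4 has {A,B,C,E,F}; column 6 has {B,C,E,F}, so it must be D.
(r5,c4): row 5 has {C,D,E,F}; column 4 has {A,C,E,F}, so it must be B.
(r5,c6): row 5 has {B,C,D,E,F}; column 6 has {B,C,D,E,F}, so it must be A.
(r6,c3): row 6 has {A,B,C,F}; column 3 has {A,D,F}, so it must be E.
(r6,c4): row 6 has {A,B,C,E,F}; column 4 has {A,B,C,E,F}, so it must be D.
(r1,c3): row 1 has {A,B,D,E,F}; column 3 has {A,D,E,F}, so it must be C.
(r2,c2): row 2 has {A,C,D,F}; column 2 has {A,B,C,D,F}, so it must be E.
(r2,c3): row 2 has {A,C,D,E,F}; column 3 has {A,C,D,E,F}, so it must be B.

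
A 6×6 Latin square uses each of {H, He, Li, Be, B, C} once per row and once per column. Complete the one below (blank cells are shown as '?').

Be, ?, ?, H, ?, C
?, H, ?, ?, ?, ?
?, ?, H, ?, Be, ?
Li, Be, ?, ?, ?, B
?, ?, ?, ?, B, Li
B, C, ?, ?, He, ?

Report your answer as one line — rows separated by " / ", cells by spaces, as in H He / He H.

(r1,c5) = Li
(r2,c5) = C
(r3,c6) = He
(r4,c5) = H
(r5,c2) = He
(r1,c2) = B
(r1,c3) = He
(r2,c1) = He
(r2,c6) = Be
(r3,c1) = C
(r3,c2) = Li
(r3,c4) = B
(r4,c3) = C
(r4,c4) = He
(r5,c1) = H
(r5,c3) = Be
(r5,c4) = C
(r6,c3) = Li
(r6,c4) = Be
(r6,c6) = H
(r2,c3) = B
(r2,c4) = Li

Be B He H Li C / He H B Li C Be / C Li H B Be He / Li Be C He H B / H He Be C B Li / B C Li Be He H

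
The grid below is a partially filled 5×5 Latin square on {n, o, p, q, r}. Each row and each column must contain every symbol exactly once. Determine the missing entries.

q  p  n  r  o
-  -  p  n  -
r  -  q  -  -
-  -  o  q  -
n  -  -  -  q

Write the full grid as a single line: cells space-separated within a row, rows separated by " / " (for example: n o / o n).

At row 2, column 1: row 2 has {n,p}; column 1 has {n,q,r}; that leaves o.
At row 2, column 5: row 2 has {n,o,p}; column 5 has {o,q}; that leaves r.
At row 4, column 1: row 4 has {o,q}; column 1 has {n,o,q,r}; that leaves p.
At row 4, column 5: row 4 has {o,p,q}; column 5 has {o,q,r}; that leaves n.
At row 5, column 3: row 5 has {n,q}; column 3 has {n,o,p,q}; that leaves r.
At row 2, column 2: row 2 has {n,o,p,r}; column 2 has {p}; that leaves q.
At row 3, column 5: row 3 has {q,r}; column 5 has {n,o,q,r}; that leaves p.
At row 4, column 2: row 4 has {n,o,p,q}; column 2 has {p,q}; that leaves r.
At row 5, column 2: row 5 has {n,q,r}; column 2 has {p,q,r}; that leaves o.
At row 5, column 4: row 5 has {n,o,q,r}; column 4 has {n,q,r}; that leaves p.
At row 3, column 2: row 3 has {p,q,r}; column 2 has {o,p,q,r}; that leaves n.
At row 3, column 4: row 3 has {n,p,q,r}; column 4 has {n,p,q,r}; that leaves o.

q p n r o / o q p n r / r n q o p / p r o q n / n o r p q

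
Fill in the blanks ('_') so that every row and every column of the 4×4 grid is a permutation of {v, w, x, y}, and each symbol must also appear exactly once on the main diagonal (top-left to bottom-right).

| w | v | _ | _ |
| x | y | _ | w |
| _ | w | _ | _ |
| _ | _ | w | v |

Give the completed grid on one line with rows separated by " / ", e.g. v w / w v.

w v y x / x y v w / v w x y / y x w v

(r2,c3) = v
(r3,c3) = x
(r3,c4) = y
(r4,c1) = y
(r4,c2) = x
(r1,c3) = y
(r1,c4) = x
(r3,c1) = v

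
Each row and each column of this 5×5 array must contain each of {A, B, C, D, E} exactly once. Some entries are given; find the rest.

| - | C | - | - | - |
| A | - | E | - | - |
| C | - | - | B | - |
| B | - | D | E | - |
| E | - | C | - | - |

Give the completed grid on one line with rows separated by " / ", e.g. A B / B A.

D C B A E / A D E C B / C E A B D / B A D E C / E B C D A

(r1,c1) = D
(r1,c4) = A
(r3,c3) = A
(r4,c2) = A
(r4,c5) = C
(r5,c4) = D
(r1,c3) = B
(r1,c5) = E
(r2,c4) = C
(r3,c5) = D
(r5,c2) = B
(r5,c5) = A
(r2,c2) = D
(r2,c5) = B
(r3,c2) = E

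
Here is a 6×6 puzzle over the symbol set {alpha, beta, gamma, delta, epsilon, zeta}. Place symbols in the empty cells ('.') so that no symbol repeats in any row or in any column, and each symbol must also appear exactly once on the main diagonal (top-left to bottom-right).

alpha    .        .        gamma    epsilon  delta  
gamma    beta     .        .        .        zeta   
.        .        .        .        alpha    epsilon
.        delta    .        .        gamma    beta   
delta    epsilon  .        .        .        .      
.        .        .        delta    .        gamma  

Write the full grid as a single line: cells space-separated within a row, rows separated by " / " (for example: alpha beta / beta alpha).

alpha zeta beta gamma epsilon delta / gamma beta epsilon alpha delta zeta / beta gamma delta zeta alpha epsilon / zeta delta alpha epsilon gamma beta / delta epsilon gamma beta zeta alpha / epsilon alpha zeta delta beta gamma

row 1 has {alpha,gamma,delta,epsilon}; column 2 has {beta,delta,epsilon} — only zeta is left for (r1,c2).
row 1 has {alpha,gamma,delta,epsilon,zeta}; column 3 is empty so far — only beta is left for (r1,c3).
row 2 has {beta,gamma,zeta}; column 5 has {alpha,gamma,epsilon} — only delta is left for (r2,c5).
row 3 has {alpha,epsilon}; column 2 has {beta,delta,epsilon,zeta} — only gamma is left for (r3,c2).
row 5 has {delta,epsilon}; column 5 has {alpha,gamma,delta,epsilon}; the diagonal has {alpha,beta,gamma} — only zeta is left for (r5,c5).
row 5 has {delta,epsilon,zeta}; column 6 has {beta,gamma,delta,epsilon,zeta} — only alpha is left for (r5,c6).
row 6 has {gamma,delta}; column 2 has {beta,gamma,delta,epsilon,zeta} — only alpha is left for (r6,c2).
row 6 has {alpha,gamma,delta}; column 5 has {alpha,gamma,delta,epsilon,zeta} — only beta is left for (r6,c5).
row 3 has {alpha,gamma,epsilon}; column 3 has {beta}; the diagonal has {alpha,beta,gamma,zeta} — only delta is left for (r3,c3).
row 4 has {beta,gamma,delta}; column 4 has {gamma,delta}; the diagonal has {alpha,beta,gamma,delta,zeta} — only epsilon is left for (r4,c4).
row 5 has {alpha,delta,epsilon,zeta}; column 3 has {beta,delta} — only gamma is left for (r5,c3).
row 5 has {alpha,gamma,delta,epsilon,zeta}; column 4 has {gamma,delta,epsilon} — only beta is left for (r5,c4).
row 2 has {beta,gamma,delta,zeta}; column 4 has {beta,gamma,delta,epsilon} — only alpha is left for (r2,c4).
row 3 has {alpha,gamma,delta,epsilon}; column 4 has {alpha,beta,gamma,delta,epsilon} — only zeta is left for (r3,c4).
row 4 has {beta,gamma,delta,epsilon}; column 1 has {alpha,gamma,delta} — only zeta is left for (r4,c1).
row 4 has {beta,gamma,delta,epsilon,zeta}; column 3 has {beta,gamma,delta} — only alpha is left for (r4,c3).
row 6 has {alpha,beta,gamma,delta}; column 1 has {alpha,gamma,delta,zeta} — only epsilon is left for (r6,c1).
row 6 has {alpha,beta,gamma,delta,epsilon}; column 3 has {alpha,beta,gamma,delta} — only zeta is left for (r6,c3).
row 2 has {alpha,beta,gamma,delta,zeta}; column 3 has {alpha,beta,gamma,delta,zeta} — only epsilon is left for (r2,c3).
row 3 has {alpha,gamma,delta,epsilon,zeta}; column 1 has {alpha,gamma,delta,epsilon,zeta} — only beta is left for (r3,c1).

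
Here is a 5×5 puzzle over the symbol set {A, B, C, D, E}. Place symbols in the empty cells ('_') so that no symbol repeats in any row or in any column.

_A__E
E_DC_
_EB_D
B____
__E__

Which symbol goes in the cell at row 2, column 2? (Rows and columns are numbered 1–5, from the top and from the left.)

B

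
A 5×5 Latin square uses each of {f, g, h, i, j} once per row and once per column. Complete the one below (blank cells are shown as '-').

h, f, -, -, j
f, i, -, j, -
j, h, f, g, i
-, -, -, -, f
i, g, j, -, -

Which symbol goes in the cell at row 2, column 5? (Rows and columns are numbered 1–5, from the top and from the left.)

(r1,c4) = i
(r4,c1) = g
(r4,c2) = j
(r4,c4) = h
(r5,c4) = f
(r5,c5) = h
(r1,c3) = g
(r2,c3) = h
(r2,c5) = g

g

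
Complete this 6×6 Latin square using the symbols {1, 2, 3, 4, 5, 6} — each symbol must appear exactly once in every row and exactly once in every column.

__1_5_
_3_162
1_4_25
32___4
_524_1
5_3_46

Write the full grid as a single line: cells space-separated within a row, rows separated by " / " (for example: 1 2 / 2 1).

2 4 1 6 5 3 / 4 3 5 1 6 2 / 1 6 4 3 2 5 / 3 2 6 5 1 4 / 6 5 2 4 3 1 / 5 1 3 2 4 6

row 1 has {1,5}; column 6 has {1,2,4,5,6} — only 3 is left for (r1,c6).
row 2 has {1,2,3,6}; column 1 has {1,3,5} — only 4 is left for (r2,c1).
row 2 has {1,2,3,4,6}; column 3 has {1,2,3,4} — only 5 is left for (r2,c3).
row 3 has {1,2,4,5}; column 2 has {2,3,5} — only 6 is left for (r3,c2).
row 3 has {1,2,4,5,6}; column 4 has {1,4} — only 3 is left for (r3,c4).
row 4 has {2,3,4}; column 3 has {1,2,3,4,5} — only 6 is left for (r4,c3).
row 4 has {2,3,4,6}; column 4 has {1,3,4} — only 5 is left for (r4,c4).
row 4 has {2,3,4,5,6}; column 5 has {2,4,5,6} — only 1 is left for (r4,c5).
row 5 has {1,2,4,5}; column 1 has {1,3,4,5} — only 6 is left for (r5,c1).
row 5 has {1,2,4,5,6}; column 5 has {1,2,4,5,6} — only 3 is left for (r5,c5).
row 6 has {3,4,5,6}; column 2 has {2,3,5,6} — only 1 is left for (r6,c2).
row 6 has {1,3,4,5,6}; column 4 has {1,3,4,5} — only 2 is left for (r6,c4).
row 1 has {1,3,5}; column 1 has {1,3,4,5,6} — only 2 is left for (r1,c1).
row 1 has {1,2,3,5}; column 2 has {1,2,3,5,6} — only 4 is left for (r1,c2).
row 1 has {1,2,3,4,5}; column 4 has {1,2,3,4,5} — only 6 is left for (r1,c4).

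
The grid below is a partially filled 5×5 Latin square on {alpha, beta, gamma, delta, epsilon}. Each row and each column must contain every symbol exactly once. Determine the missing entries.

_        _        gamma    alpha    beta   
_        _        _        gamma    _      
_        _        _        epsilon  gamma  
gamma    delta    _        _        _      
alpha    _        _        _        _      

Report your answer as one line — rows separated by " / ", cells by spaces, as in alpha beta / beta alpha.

delta epsilon gamma alpha beta / epsilon beta alpha gamma delta / beta alpha delta epsilon gamma / gamma delta epsilon beta alpha / alpha gamma beta delta epsilon

(r1,c2) = epsilon
(r4,c4) = beta
(r5,c4) = delta
(r5,c5) = epsilon
(r1,c1) = delta
(r3,c1) = beta
(r3,c2) = alpha
(r3,c3) = delta
(r4,c5) = alpha
(r5,c3) = beta
(r2,c1) = epsilon
(r2,c2) = beta
(r2,c3) = alpha
(r2,c5) = delta
(r4,c3) = epsilon
(r5,c2) = gamma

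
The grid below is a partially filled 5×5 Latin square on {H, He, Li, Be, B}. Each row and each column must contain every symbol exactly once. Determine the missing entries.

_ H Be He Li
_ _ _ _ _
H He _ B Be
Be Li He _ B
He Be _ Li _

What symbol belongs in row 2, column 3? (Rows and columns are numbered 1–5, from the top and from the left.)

H

(r1,c1) = B
(r2,c1) = Li
(r2,c2) = B
(r2,c3) = H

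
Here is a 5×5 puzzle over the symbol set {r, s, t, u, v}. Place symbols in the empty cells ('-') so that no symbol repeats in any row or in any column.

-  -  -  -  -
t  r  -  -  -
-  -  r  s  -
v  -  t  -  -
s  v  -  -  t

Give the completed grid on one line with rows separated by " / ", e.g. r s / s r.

r u v t s / t r s v u / u t r s v / v s t u r / s v u r t

(r3,c1) = u
(r3,c2) = t
(r3,c5) = v
(r5,c3) = u
(r5,c4) = r
(r1,c1) = r
(r4,c4) = u
(r2,c4) = v
(r4,c2) = s
(r4,c5) = r
(r1,c2) = u
(r1,c4) = t
(r1,c5) = s
(r2,c3) = s
(r2,c5) = u
(r1,c3) = v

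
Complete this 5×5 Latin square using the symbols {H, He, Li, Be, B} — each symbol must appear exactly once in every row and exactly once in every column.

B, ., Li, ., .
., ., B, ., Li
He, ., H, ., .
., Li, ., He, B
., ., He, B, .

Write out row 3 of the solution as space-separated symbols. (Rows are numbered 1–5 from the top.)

(r3,c5) = Be
(r4,c3) = Be
(r5,c5) = H
(r1,c5) = He
(r3,c2) = B
(r3,c4) = Li

He B H Li Be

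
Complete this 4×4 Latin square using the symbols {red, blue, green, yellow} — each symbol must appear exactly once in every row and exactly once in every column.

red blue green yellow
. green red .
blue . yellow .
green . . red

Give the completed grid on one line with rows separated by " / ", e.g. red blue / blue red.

red blue green yellow / yellow green red blue / blue red yellow green / green yellow blue red

At row 2, column 1: row 2 has {red,green}; column 1 has {red,blue,green}; that leaves yellow.
At row 2, column 4: row 2 has {red,green,yellow}; column 4 has {red,yellow}; that leaves blue.
At row 3, column 2: row 3 has {blue,yellow}; column 2 has {blue,green}; that leaves red.
At row 3, column 4: row 3 has {red,blue,yellow}; column 4 has {red,blue,yellow}; that leaves green.
At row 4, column 2: row 4 has {red,green}; column 2 has {red,blue,green}; that leaves yellow.
At row 4, column 3: row 4 has {red,green,yellow}; column 3 has {red,green,yellow}; that leaves blue.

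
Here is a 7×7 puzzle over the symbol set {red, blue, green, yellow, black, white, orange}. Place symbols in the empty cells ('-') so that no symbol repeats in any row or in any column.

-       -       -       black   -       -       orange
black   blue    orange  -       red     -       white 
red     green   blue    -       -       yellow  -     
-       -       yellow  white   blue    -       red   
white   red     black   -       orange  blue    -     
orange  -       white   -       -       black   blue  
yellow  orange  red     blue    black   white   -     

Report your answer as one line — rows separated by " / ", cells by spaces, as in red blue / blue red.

row 1 has {black,orange}; column 3 has {red,blue,yellow,black,white,orange} — only green is left for (r1,c3).
row 1 has {green,black,orange}; column 6 has {blue,yellow,black,white} — only red is left for (r1,c6).
row 2 has {red,blue,black,white,orange}; column 6 has {red,blue,yellow,black,white} — only green is left for (r2,c6).
row 3 has {red,blue,green,yellow}; column 4 has {blue,black,white} — only orange is left for (r3,c4).
row 3 has {red,blue,green,yellow,orange}; column 5 has {red,blue,black,orange} — only white is left for (r3,c5).
row 3 has {red,blue,green,yellow,white,orange}; column 7 has {red,blue,white,orange} — only black is left for (r3,c7).
row 4 has {red,blue,yellow,white}; column 1 has {red,yellow,black,white,orange} — only green is left for (r4,c1).
row 4 has {red,blue,green,yellow,white}; column 2 has {red,blue,green,orange} — only black is left for (r4,c2).
row 4 has {red,blue,green,yellow,black,white}; column 6 has {red,blue,green,yellow,black,white} — only orange is left for (r4,c6).
row 6 has {blue,black,white,orange}; column 2 has {red,blue,green,black,orange} — only yellow is left for (r6,c2).
row 6 has {blue,yellow,black,white,orange}; column 5 has {red,blue,black,white,orange} — only green is left for (r6,c5).
row 7 has {red,blue,yellow,black,white,orange}; column 7 has {red,blue,black,white,orange} — only green is left for (r7,c7).
row 1 has {red,green,black,orange}; column 1 has {red,green,yellow,black,white,orange} — only blue is left for (r1,c1).
row 1 has {red,blue,green,black,orange}; column 2 has {red,blue,green,yellow,black,orange} — only white is left for (r1,c2).
row 1 has {red,blue,green,black,white,orange}; column 5 has {red,blue,green,black,white,orange} — only yellow is left for (r1,c5).
row 2 has {red,blue,green,black,white,orange}; column 4 has {blue,black,white,orange} — only yellow is left for (r2,c4).
row 5 has {red,blue,black,white,orange}; column 4 has {blue,yellow,black,white,orange} — only green is left for (r5,c4).
row 5 has {red,blue,green,black,white,orange}; column 7 has {red,blue,green,black,white,orange} — only yellow is left for (r5,c7).
row 6 has {blue,green,yellow,black,white,orange}; column 4 has {blue,green,yellow,black,white,orange} — only red is left for (r6,c4).

blue white green black yellow red orange / black blue orange yellow red green white / red green blue orange white yellow black / green black yellow white blue orange red / white red black green orange blue yellow / orange yellow white red green black blue / yellow orange red blue black white green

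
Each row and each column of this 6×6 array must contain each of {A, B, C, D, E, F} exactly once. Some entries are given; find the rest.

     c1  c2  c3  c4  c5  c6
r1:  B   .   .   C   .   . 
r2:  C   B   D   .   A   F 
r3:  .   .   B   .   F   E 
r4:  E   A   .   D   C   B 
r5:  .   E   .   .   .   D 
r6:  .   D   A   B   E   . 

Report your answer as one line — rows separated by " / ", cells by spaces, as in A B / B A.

B F E C D A / C B D E A F / D C B A F E / E A F D C B / A E C F B D / F D A B E C

At row 1, column 2: row 1 has {B,C}; column 2 has {A,B,D,E}; that leaves F.
At row 1, column 3: row 1 has {B,C,F}; column 3 has {A,B,D}; that leaves E.
At row 1, column 5: row 1 has {B,C,E,F}; column 5 has {A,C,E,F}; that leaves D.
At row 1, column 6: row 1 has {B,C,D,E,F}; column 6 has {B,D,E,F}; that leaves A.
At row 2, column 4: row 2 has {A,B,C,D,F}; column 4 has {B,C,D}; that leaves E.
At row 3, column 2: row 3 has {B,E,F}; column 2 has {A,B,D,E,F}; that leaves C.
At row 3, column 4: row 3 has {B,C,E,F}; column 4 has {B,C,D,E}; that leaves A.
At row 4, column 3: row 4 has {A,B,C,D,E}; column 3 has {A,B,D,E}; that leaves F.
At row 5, column 3: row 5 has {D,E}; column 3 has {A,B,D,E,F}; that leaves C.
At row 5, column 4: row 5 has {C,D,E}; column 4 has {A,B,C,D,E}; that leaves F.
At row 5, column 5: row 5 has {C,D,E,F}; column 5 has {A,C,D,E,F}; that leaves B.
At row 6, column 1: row 6 has {A,B,D,E}; column 1 has {B,C,E}; that leaves F.
At row 6, column 6: row 6 has {A,B,D,E,F}; column 6 has {A,B,D,E,F}; that leaves C.
At row 3, column 1: row 3 has {A,B,C,E,F}; column 1 has {B,C,E,F}; that leaves D.
At row 5, column 1: row 5 has {B,C,D,E,F}; column 1 has {B,C,D,E,F}; that leaves A.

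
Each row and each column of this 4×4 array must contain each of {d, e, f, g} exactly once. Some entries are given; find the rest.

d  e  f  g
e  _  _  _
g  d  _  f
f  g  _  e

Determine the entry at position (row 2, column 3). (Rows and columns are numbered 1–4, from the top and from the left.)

g

(r2,c2): row 2 has {e}; column 2 has {d,e,g}, so it must be f.
(r2,c4): row 2 has {e,f}; column 4 has {e,f,g}, so it must be d.
(r3,c3): row 3 has {d,f,g}; column 3 has {f}, so it must be e.
(r4,c3): row 4 has {e,f,g}; column 3 has {e,f}, so it must be d.
(r2,c3): row 2 has {d,e,f}; column 3 has {d,e,f}, so it must be g.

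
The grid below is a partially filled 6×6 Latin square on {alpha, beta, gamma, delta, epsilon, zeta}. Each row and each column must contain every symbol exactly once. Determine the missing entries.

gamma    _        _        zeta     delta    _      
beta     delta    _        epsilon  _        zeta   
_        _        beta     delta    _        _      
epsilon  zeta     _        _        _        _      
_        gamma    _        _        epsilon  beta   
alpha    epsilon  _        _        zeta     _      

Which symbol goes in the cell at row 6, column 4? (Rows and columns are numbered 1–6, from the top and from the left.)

(r3,c1) = zeta
(r3,c2) = alpha
(r3,c5) = gamma
(r3,c6) = epsilon
(r5,c1) = delta
(r5,c4) = alpha
(r1,c2) = beta
(r1,c6) = alpha
(r2,c5) = alpha
(r4,c5) = beta
(r5,c3) = zeta
(r1,c3) = epsilon
(r2,c3) = gamma
(r4,c4) = gamma
(r4,c6) = delta
(r6,c3) = delta
(r6,c4) = beta

beta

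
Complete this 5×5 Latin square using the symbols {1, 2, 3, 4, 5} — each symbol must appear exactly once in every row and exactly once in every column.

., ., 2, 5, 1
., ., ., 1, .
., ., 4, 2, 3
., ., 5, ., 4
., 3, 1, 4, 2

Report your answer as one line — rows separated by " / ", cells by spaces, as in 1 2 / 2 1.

Cell (r1,c2): row 1 has {1,2,5}; column 2 has {3} → 4.
Cell (r2,c3): row 2 has {1}; column 3 has {1,2,4,5} → 3.
Cell (r2,c5): row 2 has {1,3}; column 5 has {1,2,3,4} → 5.
Cell (r4,c4): row 4 has {4,5}; column 4 has {1,2,4,5} → 3.
Cell (r5,c1): row 5 has {1,2,3,4}; column 1 is empty so far → 5.
Cell (r1,c1): row 1 has {1,2,4,5}; column 1 has {5} → 3.
Cell (r2,c2): row 2 has {1,3,5}; column 2 has {3,4} → 2.
Cell (r3,c1): row 3 has {2,3,4}; column 1 has {3,5} → 1.
Cell (r3,c2): row 3 has {1,2,3,4}; column 2 has {2,3,4} → 5.
Cell (r4,c1): row 4 has {3,4,5}; column 1 has {1,3,5} → 2.
Cell (r4,c2): row 4 has {2,3,4,5}; column 2 has {2,3,4,5} → 1.
Cell (r2,c1): row 2 has {1,2,3,5}; column 1 has {1,2,3,5} → 4.

3 4 2 5 1 / 4 2 3 1 5 / 1 5 4 2 3 / 2 1 5 3 4 / 5 3 1 4 2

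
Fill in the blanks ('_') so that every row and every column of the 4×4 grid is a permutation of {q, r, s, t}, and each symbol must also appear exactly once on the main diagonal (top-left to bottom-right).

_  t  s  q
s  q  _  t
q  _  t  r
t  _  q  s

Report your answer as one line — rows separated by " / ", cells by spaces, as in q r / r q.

(r1,c1): row 1 has {q,s,t}; column 1 has {q,s,t}; the diagonal has {q,s,t}, so it must be r.
(r2,c3): row 2 has {q,s,t}; column 3 has {q,s,t}, so it must be r.
(r3,c2): row 3 has {q,r,t}; column 2 has {q,t}, so it must be s.
(r4,c2): row 4 has {q,s,t}; column 2 has {q,s,t}, so it must be r.

r t s q / s q r t / q s t r / t r q s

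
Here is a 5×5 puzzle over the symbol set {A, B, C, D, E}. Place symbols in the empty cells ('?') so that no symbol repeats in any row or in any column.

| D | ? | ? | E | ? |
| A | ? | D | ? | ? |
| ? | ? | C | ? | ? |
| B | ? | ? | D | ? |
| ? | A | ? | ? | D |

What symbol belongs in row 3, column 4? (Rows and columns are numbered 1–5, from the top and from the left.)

A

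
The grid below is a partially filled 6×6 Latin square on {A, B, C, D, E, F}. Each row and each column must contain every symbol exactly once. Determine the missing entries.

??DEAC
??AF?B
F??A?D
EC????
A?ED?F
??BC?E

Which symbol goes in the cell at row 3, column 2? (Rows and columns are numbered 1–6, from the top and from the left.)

E

(r1,c1): row 1 has {A,C,D,E}; column 1 has {A,E,F}, so it must be B.
(r1,c2): row 1 has {A,B,C,D,E}; column 2 has {C}, so it must be F.
(r3,c3): row 3 has {A,D,F}; column 3 has {A,B,D,E}, so it must be C.
(r4,c3): row 4 has {C,E}; column 3 has {A,B,C,D,E}, so it must be F.
(r4,c4): row 4 has {C,E,F}; column 4 has {A,C,D,E,F}, so it must be B.
(r4,c5): row 4 has {B,C,E,F}; column 5 has {A}, so it must be D.
(r4,c6): row 4 has {B,C,D,E,F}; column 6 has {B,C,D,E,F}, so it must be A.
(r5,c2): row 5 has {A,D,E,F}; column 2 has {C,F}, so it must be B.
(r5,c5): row 5 has {A,B,D,E,F}; column 5 has {A,D}, so it must be C.
(r6,c1): row 6 has {B,C,E}; column 1 has {A,B,E,F}, so it must be D.
(r6,c2): row 6 has {B,C,D,E}; column 2 has {B,C,F}, so it must be A.
(r6,c5): row 6 has {A,B,C,D,E}; column 5 has {A,C,D}, so it must be F.
(r2,c1): row 2 has {A,B,F}; column 1 has {A,B,D,E,F}, so it must be C.
(r2,c5): row 2 has {A,B,C,F}; column 5 has {A,C,D,F}, so it must be E.
(r3,c2): row 3 has {A,C,D,F}; column 2 has {A,B,C,F}, so it must be E.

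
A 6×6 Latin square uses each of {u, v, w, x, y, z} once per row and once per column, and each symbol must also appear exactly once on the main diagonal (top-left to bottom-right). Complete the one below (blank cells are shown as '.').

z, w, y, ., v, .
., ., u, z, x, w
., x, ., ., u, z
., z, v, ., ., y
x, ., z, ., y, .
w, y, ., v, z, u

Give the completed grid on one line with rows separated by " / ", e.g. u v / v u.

z w y u v x / y v u z x w / v x w y u z / u z v x w y / x u z w y v / w y x v z u

(r1,c6) = x
(r2,c2) = v
(r3,c3) = w
(r3,c4) = y
(r4,c1) = u
(r4,c4) = x
(r4,c5) = w
(r5,c2) = u
(r5,c4) = w
(r5,c6) = v
(r6,c3) = x
(r1,c4) = u
(r2,c1) = y
(r3,c1) = v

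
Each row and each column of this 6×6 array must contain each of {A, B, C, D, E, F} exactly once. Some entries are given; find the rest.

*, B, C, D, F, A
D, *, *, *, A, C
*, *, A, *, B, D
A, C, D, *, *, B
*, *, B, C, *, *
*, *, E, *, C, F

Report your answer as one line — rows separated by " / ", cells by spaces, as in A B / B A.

(r1,c1): row 1 has {A,B,C,D,F}; column 1 has {A,D}, so it must be E.
(r2,c3): row 2 has {A,C,D}; column 3 has {A,B,C,D,E}, so it must be F.
(r4,c5): row 4 has {A,B,C,D}; column 5 has {A,B,C,F}, so it must be E.
(r5,c1): row 5 has {B,C}; column 1 has {A,D,E}, so it must be F.
(r5,c5): row 5 has {B,C,F}; column 5 has {A,B,C,E,F}, so it must be D.
(r5,c6): row 5 has {B,C,D,F}; column 6 has {A,B,C,D,F}, so it must be E.
(r6,c1): row 6 has {C,E,F}; column 1 has {A,D,E,F}, so it must be B.
(r6,c4): row 6 has {B,C,E,F}; column 4 has {C,D}, so it must be A.
(r2,c2): row 2 has {A,C,D,F}; column 2 has {B,C}, so it must be E.
(r2,c4): row 2 has {A,C,D,E,F}; column 4 has {A,C,D}, so it must be B.
(r3,c1): row 3 has {A,B,D}; column 1 has {A,B,D,E,F}, so it must be C.
(r3,c2): row 3 has {A,B,C,D}; column 2 has {B,C,E}, so it must be F.
(r3,c4): row 3 has {A,B,C,D,F}; column 4 has {A,B,C,D}, so it must be E.
(r4,c4): row 4 has {A,B,C,D,E}; column 4 has {A,B,C,D,E}, so it must be F.
(r5,c2): row 5 has {B,C,D,E,F}; column 2 has {B,C,E,F}, so it must be A.
(r6,c2): row 6 has {A,B,C,E,F}; column 2 has {A,B,C,E,F}, so it must be D.

E B C D F A / D E F B A C / C F A E B D / A C D F E B / F A B C D E / B D E A C F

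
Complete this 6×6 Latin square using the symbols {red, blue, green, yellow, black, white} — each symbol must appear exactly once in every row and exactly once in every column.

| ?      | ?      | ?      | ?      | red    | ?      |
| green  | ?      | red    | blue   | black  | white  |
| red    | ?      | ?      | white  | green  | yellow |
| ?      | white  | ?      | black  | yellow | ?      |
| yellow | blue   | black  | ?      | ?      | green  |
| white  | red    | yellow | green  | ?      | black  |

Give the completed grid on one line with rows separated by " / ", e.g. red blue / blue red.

Cell (r1,c4): row 1 has {red}; column 4 has {blue,green,black,white} → yellow.
Cell (r1,c6): row 1 has {red,yellow}; column 6 has {green,yellow,black,white} → blue.
Cell (r2,c2): row 2 has {red,blue,green,black,white}; column 2 has {red,blue,white} → yellow.
Cell (r3,c2): row 3 has {red,green,yellow,white}; column 2 has {red,blue,yellow,white} → black.
Cell (r3,c3): row 3 has {red,green,yellow,black,white}; column 3 has {red,yellow,black} → blue.
Cell (r4,c1): row 4 has {yellow,black,white}; column 1 has {red,green,yellow,white} → blue.
Cell (r4,c3): row 4 has {blue,yellow,black,white}; column 3 has {red,blue,yellow,black} → green.
Cell (r4,c6): row 4 has {blue,green,yellow,black,white}; column 6 has {blue,green,yellow,black,white} → red.
Cell (r5,c4): row 5 has {blue,green,yellow,black}; column 4 has {blue,green,yellow,black,white} → red.
Cell (r5,c5): row 5 has {red,blue,green,yellow,black}; column 5 has {red,green,yellow,black} → white.
Cell (r6,c5): row 6 has {red,green,yellow,black,white}; column 5 has {red,green,yellow,black,white} → blue.
Cell (r1,c1): row 1 has {red,blue,yellow}; column 1 has {red,blue,green,yellow,white} → black.
Cell (r1,c2): row 1 has {red,blue,yellow,black}; column 2 has {red,blue,yellow,black,white} → green.
Cell (r1,c3): row 1 has {red,blue,green,yellow,black}; column 3 has {red,blue,green,yellow,black} → white.

black green white yellow red blue / green yellow red blue black white / red black blue white green yellow / blue white green black yellow red / yellow blue black red white green / white red yellow green blue black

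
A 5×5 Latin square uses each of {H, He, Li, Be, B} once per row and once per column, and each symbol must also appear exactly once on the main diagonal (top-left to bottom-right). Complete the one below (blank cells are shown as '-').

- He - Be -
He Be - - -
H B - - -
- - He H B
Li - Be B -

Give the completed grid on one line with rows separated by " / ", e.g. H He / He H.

B He H Be Li / He Be B Li H / H B Li He Be / Be Li He H B / Li H Be B He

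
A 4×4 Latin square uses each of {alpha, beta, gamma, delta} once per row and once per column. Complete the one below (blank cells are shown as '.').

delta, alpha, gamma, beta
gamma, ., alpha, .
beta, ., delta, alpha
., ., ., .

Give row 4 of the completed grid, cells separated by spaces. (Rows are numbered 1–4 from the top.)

alpha delta beta gamma

(r2,c4) = delta
(r3,c2) = gamma
(r4,c1) = alpha
(r4,c3) = beta
(r4,c4) = gamma
(r2,c2) = beta
(r4,c2) = delta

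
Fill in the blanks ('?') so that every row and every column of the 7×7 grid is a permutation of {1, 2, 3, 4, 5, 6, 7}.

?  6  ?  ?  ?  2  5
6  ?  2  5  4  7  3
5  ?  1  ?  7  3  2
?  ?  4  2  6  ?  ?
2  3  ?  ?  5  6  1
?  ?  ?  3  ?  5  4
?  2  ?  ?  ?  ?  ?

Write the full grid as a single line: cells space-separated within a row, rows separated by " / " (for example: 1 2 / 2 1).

Cell (r2,c2): row 2 has {2,3,4,5,6,7}; column 2 has {2,3,6} → 1.
Cell (r3,c2): row 3 has {1,2,3,5,7}; column 2 has {1,2,3,6} → 4.
Cell (r3,c4): row 3 has {1,2,3,4,5,7}; column 4 has {2,3,5} → 6.
Cell (r4,c6): row 4 has {2,4,6}; column 6 has {2,3,5,6,7} → 1.
Cell (r4,c7): row 4 has {1,2,4,6}; column 7 has {1,2,3,4,5} → 7.
Cell (r5,c3): row 5 has {1,2,3,5,6}; column 3 has {1,2,4} → 7.
Cell (r5,c4): row 5 has {1,2,3,5,6,7}; column 4 has {2,3,5,6} → 4.
Cell (r6,c2): row 6 has {3,4,5}; column 2 has {1,2,3,4,6} → 7.
Cell (r6,c3): row 6 has {3,4,5,7}; column 3 has {1,2,4,7} → 6.
Cell (r7,c6): row 7 has {2}; column 6 has {1,2,3,5,6,7} → 4.
Cell (r7,c7): row 7 has {2,4}; column 7 has {1,2,3,4,5,7} → 6.
Cell (r1,c3): row 1 has {2,5,6}; column 3 has {1,2,4,6,7} → 3.
Cell (r1,c5): row 1 has {2,3,5,6}; column 5 has {4,5,6,7} → 1.
Cell (r4,c1): row 4 has {1,2,4,6,7}; column 1 has {2,5,6} → 3.
Cell (r4,c2): row 4 has {1,2,3,4,6,7}; column 2 has {1,2,3,4,6,7} → 5.
Cell (r6,c1): row 6 has {3,4,5,6,7}; column 1 has {2,3,5,6} → 1.
Cell (r6,c5): row 6 has {1,3,4,5,6,7}; column 5 has {1,4,5,6,7} → 2.
Cell (r7,c1): row 7 has {2,4,6}; column 1 has {1,2,3,5,6} → 7.
Cell (r7,c3): row 7 has {2,4,6,7}; column 3 has {1,2,3,4,6,7} → 5.
Cell (r7,c4): row 7 has {2,4,5,6,7}; column 4 has {2,3,4,5,6} → 1.
Cell (r7,c5): row 7 has {1,2,4,5,6,7}; column 5 has {1,2,4,5,6,7} → 3.
Cell (r1,c1): row 1 has {1,2,3,5,6}; column 1 has {1,2,3,5,6,7} → 4.
Cell (r1,c4): row 1 has {1,2,3,4,5,6}; column 4 has {1,2,3,4,5,6} → 7.

4 6 3 7 1 2 5 / 6 1 2 5 4 7 3 / 5 4 1 6 7 3 2 / 3 5 4 2 6 1 7 / 2 3 7 4 5 6 1 / 1 7 6 3 2 5 4 / 7 2 5 1 3 4 6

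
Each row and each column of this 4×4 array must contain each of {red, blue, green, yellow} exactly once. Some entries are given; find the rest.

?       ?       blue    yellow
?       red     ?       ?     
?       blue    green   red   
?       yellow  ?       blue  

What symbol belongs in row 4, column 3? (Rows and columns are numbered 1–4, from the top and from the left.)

red

(r1,c2) = green
(r2,c3) = yellow
(r2,c4) = green
(r3,c1) = yellow
(r4,c3) = red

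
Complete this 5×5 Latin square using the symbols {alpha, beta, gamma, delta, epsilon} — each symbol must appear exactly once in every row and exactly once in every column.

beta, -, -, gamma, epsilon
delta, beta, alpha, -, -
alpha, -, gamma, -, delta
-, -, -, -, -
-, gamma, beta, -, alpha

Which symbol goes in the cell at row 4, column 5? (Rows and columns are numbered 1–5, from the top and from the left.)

beta

(r1,c3): row 1 has {beta,gamma,epsilon}; column 3 has {alpha,beta,gamma}, so it must be delta.
(r2,c4): row 2 has {alpha,beta,delta}; column 4 has {gamma}, so it must be epsilon.
(r2,c5): row 2 has {alpha,beta,delta,epsilon}; column 5 has {alpha,delta,epsilon}, so it must be gamma.
(r3,c2): row 3 has {alpha,gamma,delta}; column 2 has {beta,gamma}, so it must be epsilon.
(r3,c4): row 3 has {alpha,gamma,delta,epsilon}; column 4 has {gamma,epsilon}, so it must be beta.
(r4,c3): row 4 is empty so far; column 3 has {alpha,beta,gamma,delta}, so it must be epsilon.
(r4,c5): row 4 has {epsilon}; column 5 has {alpha,gamma,delta,epsilon}, so it must be beta.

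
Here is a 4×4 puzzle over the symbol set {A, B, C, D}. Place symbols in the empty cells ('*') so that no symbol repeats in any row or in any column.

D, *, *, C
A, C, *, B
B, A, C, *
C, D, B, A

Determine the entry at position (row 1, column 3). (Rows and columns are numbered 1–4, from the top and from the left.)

A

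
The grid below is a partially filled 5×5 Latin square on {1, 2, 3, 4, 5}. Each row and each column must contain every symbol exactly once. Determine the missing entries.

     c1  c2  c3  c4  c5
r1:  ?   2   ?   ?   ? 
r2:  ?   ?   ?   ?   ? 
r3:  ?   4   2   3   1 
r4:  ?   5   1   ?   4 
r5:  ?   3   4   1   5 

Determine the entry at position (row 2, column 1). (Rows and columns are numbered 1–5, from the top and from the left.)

4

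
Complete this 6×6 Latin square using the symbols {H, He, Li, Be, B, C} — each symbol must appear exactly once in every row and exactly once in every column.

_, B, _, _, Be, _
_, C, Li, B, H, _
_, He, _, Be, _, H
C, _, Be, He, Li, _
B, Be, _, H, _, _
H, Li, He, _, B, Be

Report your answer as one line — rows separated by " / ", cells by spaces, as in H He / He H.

He B H Li Be C / Be C Li B H He / Li He B Be C H / C H Be He Li B / B Be C H He Li / H Li He C B Be

At row 2, column 6: row 2 has {H,Li,B,C}; column 6 has {H,Be}; that leaves He.
At row 3, column 1: row 3 has {H,He,Be}; column 1 has {H,B,C}; that leaves Li.
At row 3, column 5: row 3 has {H,He,Li,Be}; column 5 has {H,Li,Be,B}; that leaves C.
At row 4, column 2: row 4 has {He,Li,Be,C}; column 2 has {He,Li,Be,B,C}; that leaves H.
At row 4, column 6: row 4 has {H,He,Li,Be,C}; column 6 has {H,He,Be}; that leaves B.
At row 5, column 3: row 5 has {H,Be,B}; column 3 has {He,Li,Be}; that leaves C.
At row 5, column 5: row 5 has {H,Be,B,C}; column 5 has {H,Li,Be,B,C}; that leaves He.
At row 5, column 6: row 5 has {H,He,Be,B,C}; column 6 has {H,He,Be,B}; that leaves Li.
At row 6, column 4: row 6 has {H,He,Li,Be,B}; column 4 has {H,He,Be,B}; that leaves C.
At row 1, column 1: row 1 has {Be,B}; column 1 has {H,Li,B,C}; that leaves He.
At row 1, column 3: row 1 has {He,Be,B}; column 3 has {He,Li,Be,C}; that leaves H.
At row 1, column 4: row 1 has {H,He,Be,B}; column 4 has {H,He,Be,B,C}; that leaves Li.
At row 1, column 6: row 1 has {H,He,Li,Be,B}; column 6 has {H,He,Li,Be,B}; that leaves C.
At row 2, column 1: row 2 has {H,He,Li,B,C}; column 1 has {H,He,Li,B,C}; that leaves Be.
At row 3, column 3: row 3 has {H,He,Li,Be,C}; column 3 has {H,He,Li,Be,C}; that leaves B.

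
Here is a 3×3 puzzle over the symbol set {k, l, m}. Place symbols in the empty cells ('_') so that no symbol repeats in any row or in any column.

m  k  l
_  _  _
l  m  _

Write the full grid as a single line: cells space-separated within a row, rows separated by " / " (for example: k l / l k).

m k l / k l m / l m k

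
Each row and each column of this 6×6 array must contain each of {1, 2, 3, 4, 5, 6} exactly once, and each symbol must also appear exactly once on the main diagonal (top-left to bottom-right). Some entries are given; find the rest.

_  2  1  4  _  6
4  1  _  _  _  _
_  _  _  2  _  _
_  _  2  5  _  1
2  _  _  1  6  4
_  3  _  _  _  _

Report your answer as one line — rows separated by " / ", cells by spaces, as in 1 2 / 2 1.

3 2 1 4 5 6 / 4 1 6 3 2 5 / 5 6 4 2 1 3 / 6 4 2 5 3 1 / 2 5 3 1 6 4 / 1 3 5 6 4 2

row 1 has {1,2,4,6}; column 1 has {2,4}; the diagonal has {1,5,6} — only 3 is left for (r1,c1).
row 1 has {1,2,3,4,6}; column 5 has {6} — only 5 is left for (r1,c5).
row 3 has {2}; column 3 has {1,2}; the diagonal has {1,3,5,6} — only 4 is left for (r3,c3).
row 4 has {1,2,5}; column 1 has {2,3,4} — only 6 is left for (r4,c1).
row 4 has {1,2,5,6}; column 2 has {1,2,3} — only 4 is left for (r4,c2).
row 4 has {1,2,4,5,6}; column 5 has {5,6} — only 3 is left for (r4,c5).
row 5 has {1,2,4,6}; column 2 has {1,2,3,4} — only 5 is left for (r5,c2).
row 5 has {1,2,4,5,6}; column 3 has {1,2,4} — only 3 is left for (r5,c3).
row 6 has {3}; column 4 has {1,2,4,5} — only 6 is left for (r6,c4).
row 6 has {3,6}; column 6 has {1,4,6}; the diagonal has {1,3,4,5,6} — only 2 is left for (r6,c6).
row 2 has {1,4}; column 4 has {1,2,4,5,6} — only 3 is left for (r2,c4).
row 2 has {1,3,4}; column 5 has {3,5,6} — only 2 is left for (r2,c5).
row 2 has {1,2,3,4}; column 6 has {1,2,4,6} — only 5 is left for (r2,c6).
row 3 has {2,4}; column 2 has {1,2,3,4,5} — only 6 is left for (r3,c2).
row 3 has {2,4,6}; column 5 has {2,3,5,6} — only 1 is left for (r3,c5).
row 3 has {1,2,4,6}; column 6 has {1,2,4,5,6} — only 3 is left for (r3,c6).
row 6 has {2,3,6}; column 3 has {1,2,3,4} — only 5 is left for (r6,c3).
row 6 has {2,3,5,6}; column 5 has {1,2,3,5,6} — only 4 is left for (r6,c5).
row 2 has {1,2,3,4,5}; column 3 has {1,2,3,4,5} — only 6 is left for (r2,c3).
row 3 has {1,2,3,4,6}; column 1 has {2,3,4,6} — only 5 is left for (r3,c1).
row 6 has {2,3,4,5,6}; column 1 has {2,3,4,5,6} — only 1 is left for (r6,c1).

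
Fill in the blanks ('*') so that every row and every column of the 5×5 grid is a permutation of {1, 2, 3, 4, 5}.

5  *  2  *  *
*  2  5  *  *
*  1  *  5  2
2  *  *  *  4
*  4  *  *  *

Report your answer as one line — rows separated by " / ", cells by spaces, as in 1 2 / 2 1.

5 3 2 4 1 / 4 2 5 1 3 / 3 1 4 5 2 / 2 5 1 3 4 / 1 4 3 2 5

At row 1, column 2: row 1 has {2,5}; column 2 has {1,2,4}; that leaves 3.
At row 1, column 5: row 1 has {2,3,5}; column 5 has {2,4}; that leaves 1.
At row 2, column 5: row 2 has {2,5}; column 5 has {1,2,4}; that leaves 3.
At row 4, column 2: row 4 has {2,4}; column 2 has {1,2,3,4}; that leaves 5.
At row 5, column 5: row 5 has {4}; column 5 has {1,2,3,4}; that leaves 5.
At row 1, column 4: row 1 has {1,2,3,5}; column 4 has {5}; that leaves 4.
At row 2, column 4: row 2 has {2,3,5}; column 4 has {4,5}; that leaves 1.
At row 4, column 4: row 4 has {2,4,5}; column 4 has {1,4,5}; that leaves 3.
At row 5, column 4: row 5 has {4,5}; column 4 has {1,3,4,5}; that leaves 2.
At row 2, column 1: row 2 has {1,2,3,5}; column 1 has {2,5}; that leaves 4.
At row 3, column 1: row 3 has {1,2,5}; column 1 has {2,4,5}; that leaves 3.
At row 3, column 3: row 3 has {1,2,3,5}; column 3 has {2,5}; that leaves 4.
At row 4, column 3: row 4 has {2,3,4,5}; column 3 has {2,4,5}; that leaves 1.
At row 5, column 1: row 5 has {2,4,5}; column 1 has {2,3,4,5}; that leaves 1.
At row 5, column 3: row 5 has {1,2,4,5}; column 3 has {1,2,4,5}; that leaves 3.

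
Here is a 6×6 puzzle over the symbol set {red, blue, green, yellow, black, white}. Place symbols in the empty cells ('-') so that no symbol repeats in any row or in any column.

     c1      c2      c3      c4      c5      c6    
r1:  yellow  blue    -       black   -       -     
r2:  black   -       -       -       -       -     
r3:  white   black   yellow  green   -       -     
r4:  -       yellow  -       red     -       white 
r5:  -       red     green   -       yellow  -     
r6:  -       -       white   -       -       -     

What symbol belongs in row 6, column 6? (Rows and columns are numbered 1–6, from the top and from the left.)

yellow

(r1,c3) = red
(r1,c6) = green
(r2,c3) = blue
(r4,c3) = black
(r5,c1) = blue
(r5,c4) = white
(r5,c6) = black
(r6,c2) = green
(r1,c5) = white
(r2,c2) = white
(r2,c4) = yellow
(r2,c6) = red
(r3,c6) = blue
(r4,c1) = green
(r4,c5) = blue
(r6,c1) = red
(r6,c4) = blue
(r6,c5) = black
(r6,c6) = yellow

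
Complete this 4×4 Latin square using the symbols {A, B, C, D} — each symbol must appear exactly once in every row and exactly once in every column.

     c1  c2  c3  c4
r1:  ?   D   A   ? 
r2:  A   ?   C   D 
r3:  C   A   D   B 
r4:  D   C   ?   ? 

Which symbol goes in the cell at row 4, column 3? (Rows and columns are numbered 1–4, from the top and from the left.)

row 1 has {A,D}; column 1 has {A,C,D} — only B is left for (r1,c1).
row 1 has {A,B,D}; column 4 has {B,D} — only C is left for (r1,c4).
row 2 has {A,C,D}; column 2 has {A,C,D} — only B is left for (r2,c2).
row 4 has {C,D}; column 3 has {A,C,D} — only B is left for (r4,c3).

B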